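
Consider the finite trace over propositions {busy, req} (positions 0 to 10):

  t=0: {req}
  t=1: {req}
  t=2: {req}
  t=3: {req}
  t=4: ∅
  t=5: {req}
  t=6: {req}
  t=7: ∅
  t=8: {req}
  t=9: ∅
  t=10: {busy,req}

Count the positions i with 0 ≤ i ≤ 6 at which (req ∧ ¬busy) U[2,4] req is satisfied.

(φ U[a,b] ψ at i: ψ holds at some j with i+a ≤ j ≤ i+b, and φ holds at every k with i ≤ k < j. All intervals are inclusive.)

2

Evaluate at each i in [0,6]:
  i=0: ✓ (rhs at j=2; lhs holds on [0,1])
  i=1: ✓ (rhs at j=3; lhs holds on [1,2])
  i=2: ✗ (lhs fails at k=4 before rhs at j=5)
  i=3: ✗ (lhs fails at k=4 before rhs at j=5)
  i=4: ✗ (lhs fails at k=4 before rhs at j=6)
  i=5: ✗ (lhs fails at k=7 before rhs at j=8)
  i=6: ✗ (lhs fails at k=7 before rhs at j=8)
Positions where it holds: {0, 1} → 2.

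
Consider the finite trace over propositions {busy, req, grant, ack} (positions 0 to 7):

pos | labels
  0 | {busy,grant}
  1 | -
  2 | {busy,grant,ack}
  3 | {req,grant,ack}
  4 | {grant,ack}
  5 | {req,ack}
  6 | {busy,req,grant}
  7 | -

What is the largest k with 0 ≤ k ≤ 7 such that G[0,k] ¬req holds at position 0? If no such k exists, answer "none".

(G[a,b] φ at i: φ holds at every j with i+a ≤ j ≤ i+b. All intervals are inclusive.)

2

¬req must hold from j=0 onward; find where it first fails.
  j=0: holds
  j=1: holds
  j=2: holds
  j=3: fails
Holds on [0,2], so largest k = 2.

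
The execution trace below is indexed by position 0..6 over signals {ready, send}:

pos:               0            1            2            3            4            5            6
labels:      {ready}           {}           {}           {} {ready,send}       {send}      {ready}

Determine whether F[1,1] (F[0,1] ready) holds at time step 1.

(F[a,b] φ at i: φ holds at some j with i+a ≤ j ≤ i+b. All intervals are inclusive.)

No

Check F[0,1] ready at each j in [2,2]:
  j=2: fails (none in [2,3])
No position in the window satisfies it → formula fails.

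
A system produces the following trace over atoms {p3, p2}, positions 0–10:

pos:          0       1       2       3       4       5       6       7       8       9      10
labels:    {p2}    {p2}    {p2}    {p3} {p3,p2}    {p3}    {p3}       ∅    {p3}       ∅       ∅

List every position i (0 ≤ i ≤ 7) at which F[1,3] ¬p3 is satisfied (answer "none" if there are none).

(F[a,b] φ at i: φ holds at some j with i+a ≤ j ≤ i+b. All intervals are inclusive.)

0, 1, 4, 5, 6, 7

Evaluate at each i in [0,7]:
  i=0: ✓ (witness j=1)
  i=1: ✓ (witness j=2)
  i=2: ✗ (none in [3,5])
  i=3: ✗ (none in [4,6])
  i=4: ✓ (witness j=7)
  i=5: ✓ (witness j=7)
  i=6: ✓ (witness j=7)
  i=7: ✓ (witness j=9)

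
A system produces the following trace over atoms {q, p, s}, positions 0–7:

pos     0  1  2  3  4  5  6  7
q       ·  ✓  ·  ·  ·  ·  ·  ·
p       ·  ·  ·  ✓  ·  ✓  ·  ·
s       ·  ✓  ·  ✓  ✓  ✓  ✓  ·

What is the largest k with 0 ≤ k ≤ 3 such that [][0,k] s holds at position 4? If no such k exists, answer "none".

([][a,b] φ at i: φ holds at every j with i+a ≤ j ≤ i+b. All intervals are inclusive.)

2

s must hold from j=4 onward; find where it first fails.
  j=4: holds
  j=5: holds
  j=6: holds
  j=7: fails
Holds on [4,6], so largest k = 2.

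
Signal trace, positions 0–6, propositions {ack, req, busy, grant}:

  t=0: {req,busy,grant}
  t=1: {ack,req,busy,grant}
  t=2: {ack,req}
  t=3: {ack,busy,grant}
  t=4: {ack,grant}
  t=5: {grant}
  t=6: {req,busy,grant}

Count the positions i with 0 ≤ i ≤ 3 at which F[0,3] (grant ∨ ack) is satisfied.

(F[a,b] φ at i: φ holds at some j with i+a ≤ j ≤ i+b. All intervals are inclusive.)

4

Evaluate at each i in [0,3]:
  i=0: ✓ (witness j=0)
  i=1: ✓ (witness j=1)
  i=2: ✓ (witness j=2)
  i=3: ✓ (witness j=3)
Positions where it holds: {0, 1, 2, 3} → 4.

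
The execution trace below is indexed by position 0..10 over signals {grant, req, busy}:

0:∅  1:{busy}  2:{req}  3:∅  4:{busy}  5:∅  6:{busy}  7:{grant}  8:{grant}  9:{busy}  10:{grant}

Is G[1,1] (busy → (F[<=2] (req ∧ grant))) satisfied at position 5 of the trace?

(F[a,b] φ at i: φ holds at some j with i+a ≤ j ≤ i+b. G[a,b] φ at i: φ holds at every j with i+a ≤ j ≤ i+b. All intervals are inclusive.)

Check (busy → (F[<=2] (req ∧ grant))) at every j in [6,6]:
  j=6: antecedent true; consequent fails (none in [6,8]) → ✗
Fails at j=6 → formula fails.

Does not hold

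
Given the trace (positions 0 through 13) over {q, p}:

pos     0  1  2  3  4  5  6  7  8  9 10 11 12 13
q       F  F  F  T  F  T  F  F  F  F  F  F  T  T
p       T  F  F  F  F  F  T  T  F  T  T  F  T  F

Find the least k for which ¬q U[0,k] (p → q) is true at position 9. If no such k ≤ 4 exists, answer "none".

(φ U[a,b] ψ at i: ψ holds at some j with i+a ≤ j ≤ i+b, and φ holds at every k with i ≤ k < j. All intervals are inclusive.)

Need earliest j ≥ 9 with (p → q), and ¬q at every k in [9,j-1].
  j=9: rhs fails.
  j=10: rhs fails.
  j=11: rhs holds; lhs holds on [9,10]. k = 2.

2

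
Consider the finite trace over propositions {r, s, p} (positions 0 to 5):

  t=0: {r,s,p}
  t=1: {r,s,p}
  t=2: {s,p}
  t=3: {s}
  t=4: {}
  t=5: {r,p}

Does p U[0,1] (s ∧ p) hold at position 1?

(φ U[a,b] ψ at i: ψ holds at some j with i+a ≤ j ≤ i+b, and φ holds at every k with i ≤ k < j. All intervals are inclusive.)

Need some j in [1,2] with (s ∧ p), and p at every k in [1,j-1].
  j=1: (s ∧ p) holds; no prefix to check → satisfied.

Holds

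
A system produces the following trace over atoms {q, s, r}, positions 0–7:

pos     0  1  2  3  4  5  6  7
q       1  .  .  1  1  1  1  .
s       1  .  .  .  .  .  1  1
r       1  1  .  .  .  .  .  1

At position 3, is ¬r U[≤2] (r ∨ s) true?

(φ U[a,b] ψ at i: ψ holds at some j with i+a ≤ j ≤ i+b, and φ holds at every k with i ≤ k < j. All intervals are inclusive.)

Need some j in [3,5] with (r ∨ s), and ¬r at every k in [3,j-1].
  j=3: (r ∨ s) false.
  j=4: (r ∨ s) false.
  j=5: (r ∨ s) false.
No j in the window works → until fails.

No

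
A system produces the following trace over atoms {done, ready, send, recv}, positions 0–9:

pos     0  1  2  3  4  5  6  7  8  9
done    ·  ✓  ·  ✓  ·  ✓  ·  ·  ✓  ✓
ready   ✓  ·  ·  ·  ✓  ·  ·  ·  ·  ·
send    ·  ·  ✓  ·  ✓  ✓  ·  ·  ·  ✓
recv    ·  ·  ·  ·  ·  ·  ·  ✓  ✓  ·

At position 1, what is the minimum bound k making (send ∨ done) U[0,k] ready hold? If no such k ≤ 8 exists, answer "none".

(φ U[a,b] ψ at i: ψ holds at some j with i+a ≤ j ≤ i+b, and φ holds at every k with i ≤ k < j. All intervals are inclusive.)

3

Need earliest j ≥ 1 with ready, and (send ∨ done) at every k in [1,j-1].
  j=1: rhs fails.
  j=2: rhs fails.
  j=3: rhs fails.
  j=4: rhs holds; lhs holds on [1,3]. k = 3.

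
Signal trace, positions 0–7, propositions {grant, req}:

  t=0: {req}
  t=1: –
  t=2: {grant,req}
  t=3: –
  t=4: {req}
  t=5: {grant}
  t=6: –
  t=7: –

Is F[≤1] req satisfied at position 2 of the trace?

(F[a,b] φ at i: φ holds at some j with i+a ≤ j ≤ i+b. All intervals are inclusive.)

Check req at each j in [2,3]:
  j=2: true
  j=3: false
Found at j=2 → formula holds.

True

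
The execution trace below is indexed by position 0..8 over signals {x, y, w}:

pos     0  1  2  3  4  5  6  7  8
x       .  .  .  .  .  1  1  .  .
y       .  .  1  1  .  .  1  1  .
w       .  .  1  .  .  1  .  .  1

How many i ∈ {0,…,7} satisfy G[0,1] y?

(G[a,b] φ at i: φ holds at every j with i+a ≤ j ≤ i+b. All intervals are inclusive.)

2

Evaluate at each i in [0,7]:
  i=0: ✗ (fails at j=0)
  i=1: ✗ (fails at j=1)
  i=2: ✓ (all of [2,3])
  i=3: ✗ (fails at j=4)
  i=4: ✗ (fails at j=4)
  i=5: ✗ (fails at j=5)
  i=6: ✓ (all of [6,7])
  i=7: ✗ (fails at j=8)
Positions where it holds: {2, 6} → 2.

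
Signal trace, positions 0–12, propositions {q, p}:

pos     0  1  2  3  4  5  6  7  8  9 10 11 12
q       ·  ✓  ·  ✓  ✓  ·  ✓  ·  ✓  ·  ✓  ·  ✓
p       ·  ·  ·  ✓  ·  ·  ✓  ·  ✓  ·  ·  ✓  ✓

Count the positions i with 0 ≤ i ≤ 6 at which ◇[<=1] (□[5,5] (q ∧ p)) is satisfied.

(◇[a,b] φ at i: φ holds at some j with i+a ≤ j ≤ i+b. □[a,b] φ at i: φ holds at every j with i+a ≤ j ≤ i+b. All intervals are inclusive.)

5

Evaluate at each i in [0,6]:
  i=0: ✓ (witness j=1)
  i=1: ✓ (witness j=1)
  i=2: ✓ (witness j=3)
  i=3: ✓ (witness j=3)
  i=4: ✗ (none in [4,5])
  i=5: ✗ (none in [5,6])
  i=6: ✓ (witness j=7)
Positions where it holds: {0, 1, 2, 3, 6} → 5.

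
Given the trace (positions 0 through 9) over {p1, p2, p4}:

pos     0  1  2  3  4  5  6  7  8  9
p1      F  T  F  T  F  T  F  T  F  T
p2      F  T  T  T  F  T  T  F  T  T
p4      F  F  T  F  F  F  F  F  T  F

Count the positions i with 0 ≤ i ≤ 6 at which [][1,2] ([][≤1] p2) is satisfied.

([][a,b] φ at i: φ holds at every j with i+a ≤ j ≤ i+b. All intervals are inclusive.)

Evaluate at each i in [0,6]:
  i=0: ✓ (all of [1,2])
  i=1: ✗ (fails at j=3)
  i=2: ✗ (fails at j=3)
  i=3: ✗ (fails at j=4)
  i=4: ✗ (fails at j=6)
  i=5: ✗ (fails at j=6)
  i=6: ✗ (fails at j=7)
Positions where it holds: {0} → 1.

1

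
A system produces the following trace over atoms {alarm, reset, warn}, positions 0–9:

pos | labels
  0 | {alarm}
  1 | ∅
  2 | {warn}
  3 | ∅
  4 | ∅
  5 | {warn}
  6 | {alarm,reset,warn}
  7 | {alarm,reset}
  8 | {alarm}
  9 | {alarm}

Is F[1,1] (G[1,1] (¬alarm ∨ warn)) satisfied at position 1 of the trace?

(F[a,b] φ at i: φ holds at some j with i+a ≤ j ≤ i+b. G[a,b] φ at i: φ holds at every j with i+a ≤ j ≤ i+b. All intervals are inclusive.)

Check G[1,1] (¬alarm ∨ warn) at each j in [2,2]:
  j=2: holds on [3,3]
Found at j=2 → formula holds.

Yes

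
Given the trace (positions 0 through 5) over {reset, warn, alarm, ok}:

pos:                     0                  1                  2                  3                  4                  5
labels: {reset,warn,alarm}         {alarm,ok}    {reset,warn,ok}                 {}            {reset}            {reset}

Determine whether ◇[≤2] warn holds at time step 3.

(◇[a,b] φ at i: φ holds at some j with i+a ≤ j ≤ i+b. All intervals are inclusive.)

No

Check warn at each j in [3,5]:
  j=3: false
  j=4: false
  j=5: false
No position in the window satisfies it → formula fails.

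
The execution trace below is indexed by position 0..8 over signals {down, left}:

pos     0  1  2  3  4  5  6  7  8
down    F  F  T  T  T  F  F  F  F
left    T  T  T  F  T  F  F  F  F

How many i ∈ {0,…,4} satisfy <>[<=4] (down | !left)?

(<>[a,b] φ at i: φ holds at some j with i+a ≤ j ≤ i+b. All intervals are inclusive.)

Evaluate at each i in [0,4]:
  i=0: ✓ (witness j=2)
  i=1: ✓ (witness j=2)
  i=2: ✓ (witness j=2)
  i=3: ✓ (witness j=3)
  i=4: ✓ (witness j=4)
Positions where it holds: {0, 1, 2, 3, 4} → 5.

5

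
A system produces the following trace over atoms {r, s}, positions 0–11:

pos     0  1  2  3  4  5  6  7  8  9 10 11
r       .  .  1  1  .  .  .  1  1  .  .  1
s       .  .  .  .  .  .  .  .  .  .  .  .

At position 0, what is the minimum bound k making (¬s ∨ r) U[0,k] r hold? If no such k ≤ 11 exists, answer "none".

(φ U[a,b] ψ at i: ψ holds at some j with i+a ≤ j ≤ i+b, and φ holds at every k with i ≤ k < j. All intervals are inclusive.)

Need earliest j ≥ 0 with r, and (¬s ∨ r) at every k in [0,j-1].
  j=0: rhs fails.
  j=1: rhs fails.
  j=2: rhs holds; lhs holds on [0,1]. k = 2.

2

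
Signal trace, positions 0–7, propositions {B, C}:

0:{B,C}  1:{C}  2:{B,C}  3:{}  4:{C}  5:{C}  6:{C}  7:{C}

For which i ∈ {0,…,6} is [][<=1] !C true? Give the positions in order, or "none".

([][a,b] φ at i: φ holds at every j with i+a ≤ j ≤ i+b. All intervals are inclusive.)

Evaluate at each i in [0,6]:
  i=0: ✗ (fails at j=0)
  i=1: ✗ (fails at j=1)
  i=2: ✗ (fails at j=2)
  i=3: ✗ (fails at j=4)
  i=4: ✗ (fails at j=4)
  i=5: ✗ (fails at j=5)
  i=6: ✗ (fails at j=6)

none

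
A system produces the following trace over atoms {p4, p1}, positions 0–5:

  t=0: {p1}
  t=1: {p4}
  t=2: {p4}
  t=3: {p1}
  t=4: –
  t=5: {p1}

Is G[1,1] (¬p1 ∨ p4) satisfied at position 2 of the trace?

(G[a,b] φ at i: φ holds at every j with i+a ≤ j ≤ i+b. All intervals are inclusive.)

No

Check (¬p1 ∨ p4) at every j in [3,3]:
  j=3: false
Fails at j=3 → formula fails.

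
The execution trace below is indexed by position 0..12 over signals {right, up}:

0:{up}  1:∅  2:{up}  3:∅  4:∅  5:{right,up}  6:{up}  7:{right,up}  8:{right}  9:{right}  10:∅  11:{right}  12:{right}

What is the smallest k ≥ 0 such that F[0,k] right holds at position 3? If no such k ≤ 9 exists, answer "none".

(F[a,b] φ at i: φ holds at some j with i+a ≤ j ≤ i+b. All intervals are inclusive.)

Scan j = 3,4,… for right:
  j=3: fails
  j=4: fails
  j=5: holds
First hit at j=5, so smallest k = 5-3 = 2.

2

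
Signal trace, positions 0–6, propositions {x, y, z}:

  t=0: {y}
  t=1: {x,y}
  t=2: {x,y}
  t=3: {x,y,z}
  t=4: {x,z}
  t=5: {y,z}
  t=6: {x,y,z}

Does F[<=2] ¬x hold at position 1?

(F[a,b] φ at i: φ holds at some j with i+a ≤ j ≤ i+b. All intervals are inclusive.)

Check ¬x at each j in [1,3]:
  j=1: false
  j=2: false
  j=3: false
No position in the window satisfies it → formula fails.

No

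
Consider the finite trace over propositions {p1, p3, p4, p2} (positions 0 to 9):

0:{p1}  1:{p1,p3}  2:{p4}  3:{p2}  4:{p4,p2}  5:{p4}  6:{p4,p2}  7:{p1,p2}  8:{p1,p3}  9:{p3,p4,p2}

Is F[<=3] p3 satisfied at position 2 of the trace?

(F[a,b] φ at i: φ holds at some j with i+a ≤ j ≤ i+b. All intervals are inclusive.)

No

Check p3 at each j in [2,5]:
  j=2: false
  j=3: false
  j=4: false
  j=5: false
No position in the window satisfies it → formula fails.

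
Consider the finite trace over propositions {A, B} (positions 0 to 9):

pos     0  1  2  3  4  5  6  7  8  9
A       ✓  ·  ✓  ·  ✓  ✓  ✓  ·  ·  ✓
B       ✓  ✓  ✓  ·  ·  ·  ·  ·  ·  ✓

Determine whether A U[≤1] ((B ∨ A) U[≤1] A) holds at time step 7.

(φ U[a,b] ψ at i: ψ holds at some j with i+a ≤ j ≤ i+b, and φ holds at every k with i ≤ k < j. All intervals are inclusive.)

Need some j in [7,8] with ((B ∨ A) U[≤1] A), and A at every k in [7,j-1].
  j=7: ((B ∨ A) U[≤1] A) — fails.
  j=8: ((B ∨ A) U[≤1] A) — fails.
No j in the window works → until fails.

No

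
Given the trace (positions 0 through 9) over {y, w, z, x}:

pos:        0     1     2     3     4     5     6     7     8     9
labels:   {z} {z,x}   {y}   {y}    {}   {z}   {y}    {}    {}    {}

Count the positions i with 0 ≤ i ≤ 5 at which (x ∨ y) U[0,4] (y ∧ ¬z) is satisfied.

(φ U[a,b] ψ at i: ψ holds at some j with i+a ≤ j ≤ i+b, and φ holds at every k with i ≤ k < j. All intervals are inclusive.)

3

Evaluate at each i in [0,5]:
  i=0: ✗ (lhs fails at k=0 before rhs at j=2)
  i=1: ✓ (rhs at j=2; lhs holds on [1,1])
  i=2: ✓ (rhs at j=2)
  i=3: ✓ (rhs at j=3)
  i=4: ✗ (lhs fails at k=4 before rhs at j=6)
  i=5: ✗ (lhs fails at k=5 before rhs at j=6)
Positions where it holds: {1, 2, 3} → 3.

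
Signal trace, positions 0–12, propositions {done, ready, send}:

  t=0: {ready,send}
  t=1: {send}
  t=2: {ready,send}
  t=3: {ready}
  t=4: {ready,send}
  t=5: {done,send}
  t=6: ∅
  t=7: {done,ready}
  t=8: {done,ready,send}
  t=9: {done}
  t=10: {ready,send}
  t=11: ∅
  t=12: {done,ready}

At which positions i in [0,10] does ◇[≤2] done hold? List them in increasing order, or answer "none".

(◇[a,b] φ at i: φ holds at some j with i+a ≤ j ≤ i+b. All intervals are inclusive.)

Evaluate at each i in [0,10]:
  i=0: ✗ (none in [0,2])
  i=1: ✗ (none in [1,3])
  i=2: ✗ (none in [2,4])
  i=3: ✓ (witness j=5)
  i=4: ✓ (witness j=5)
  i=5: ✓ (witness j=5)
  i=6: ✓ (witness j=7)
  i=7: ✓ (witness j=7)
  i=8: ✓ (witness j=8)
  i=9: ✓ (witness j=9)
  i=10: ✓ (witness j=12)

3, 4, 5, 6, 7, 8, 9, 10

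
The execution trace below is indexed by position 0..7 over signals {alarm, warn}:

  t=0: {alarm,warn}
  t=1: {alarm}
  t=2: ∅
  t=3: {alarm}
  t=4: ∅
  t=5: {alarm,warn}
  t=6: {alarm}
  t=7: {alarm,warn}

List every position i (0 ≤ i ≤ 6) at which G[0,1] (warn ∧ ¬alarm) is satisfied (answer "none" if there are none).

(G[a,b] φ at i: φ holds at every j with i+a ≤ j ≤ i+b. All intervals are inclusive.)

Evaluate at each i in [0,6]:
  i=0: ✗ (fails at j=0)
  i=1: ✗ (fails at j=1)
  i=2: ✗ (fails at j=2)
  i=3: ✗ (fails at j=3)
  i=4: ✗ (fails at j=4)
  i=5: ✗ (fails at j=5)
  i=6: ✗ (fails at j=6)

none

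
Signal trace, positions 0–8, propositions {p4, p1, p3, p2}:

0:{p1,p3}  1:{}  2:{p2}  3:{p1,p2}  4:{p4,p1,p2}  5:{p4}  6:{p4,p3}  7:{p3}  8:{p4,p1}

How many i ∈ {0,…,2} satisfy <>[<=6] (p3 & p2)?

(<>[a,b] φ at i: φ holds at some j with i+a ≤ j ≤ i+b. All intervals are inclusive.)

0

Evaluate at each i in [0,2]:
  i=0: ✗ (none in [0,6])
  i=1: ✗ (none in [1,7])
  i=2: ✗ (none in [2,8])
Positions where it holds: {} → 0.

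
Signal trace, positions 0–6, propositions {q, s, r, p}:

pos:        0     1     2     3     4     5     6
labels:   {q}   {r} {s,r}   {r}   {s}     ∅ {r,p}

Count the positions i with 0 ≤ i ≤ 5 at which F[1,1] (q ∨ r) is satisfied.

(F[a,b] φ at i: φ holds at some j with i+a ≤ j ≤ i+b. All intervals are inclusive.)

4

Evaluate at each i in [0,5]:
  i=0: ✓ (witness j=1)
  i=1: ✓ (witness j=2)
  i=2: ✓ (witness j=3)
  i=3: ✗ (none in [4,4])
  i=4: ✗ (none in [5,5])
  i=5: ✓ (witness j=6)
Positions where it holds: {0, 1, 2, 5} → 4.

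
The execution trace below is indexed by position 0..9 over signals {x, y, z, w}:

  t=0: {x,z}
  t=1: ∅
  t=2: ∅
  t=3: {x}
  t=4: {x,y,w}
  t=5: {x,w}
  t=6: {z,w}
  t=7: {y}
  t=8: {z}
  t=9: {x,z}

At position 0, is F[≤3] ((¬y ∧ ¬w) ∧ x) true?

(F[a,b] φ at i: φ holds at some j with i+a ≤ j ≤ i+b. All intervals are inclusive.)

Check ((¬y ∧ ¬w) ∧ x) at each j in [0,3]:
  j=0: true
  j=1: false
  j=2: false
  j=3: true
Found at j=0 → formula holds.

True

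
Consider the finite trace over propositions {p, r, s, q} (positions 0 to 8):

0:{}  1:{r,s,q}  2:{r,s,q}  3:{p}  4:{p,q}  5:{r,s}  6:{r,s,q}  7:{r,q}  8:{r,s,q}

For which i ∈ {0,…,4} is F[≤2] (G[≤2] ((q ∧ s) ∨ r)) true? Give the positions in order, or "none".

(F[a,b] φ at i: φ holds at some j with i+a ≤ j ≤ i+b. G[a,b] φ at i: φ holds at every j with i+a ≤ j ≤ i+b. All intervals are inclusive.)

Evaluate at each i in [0,4]:
  i=0: ✗ (none in [0,2])
  i=1: ✗ (none in [1,3])
  i=2: ✗ (none in [2,4])
  i=3: ✓ (witness j=5)
  i=4: ✓ (witness j=5)

3, 4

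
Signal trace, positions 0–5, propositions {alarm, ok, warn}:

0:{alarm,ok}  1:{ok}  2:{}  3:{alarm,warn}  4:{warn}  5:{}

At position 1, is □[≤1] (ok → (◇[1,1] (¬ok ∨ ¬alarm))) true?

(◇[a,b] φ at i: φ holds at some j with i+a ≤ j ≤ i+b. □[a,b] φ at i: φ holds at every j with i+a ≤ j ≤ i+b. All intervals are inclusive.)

Yes

Check (ok → (◇[1,1] (¬ok ∨ ¬alarm))) at every j in [1,2]:
  j=1: antecedent true; consequent holds (witness at 2) → ✓
  j=2: antecedent false → ✓
All positions satisfy it → formula holds.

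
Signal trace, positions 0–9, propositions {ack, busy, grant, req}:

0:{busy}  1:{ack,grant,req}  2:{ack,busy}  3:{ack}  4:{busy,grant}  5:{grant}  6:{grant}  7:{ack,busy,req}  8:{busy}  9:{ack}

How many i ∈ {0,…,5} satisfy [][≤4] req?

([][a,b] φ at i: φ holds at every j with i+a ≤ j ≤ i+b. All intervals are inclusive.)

0

Evaluate at each i in [0,5]:
  i=0: ✗ (fails at j=0)
  i=1: ✗ (fails at j=2)
  i=2: ✗ (fails at j=2)
  i=3: ✗ (fails at j=3)
  i=4: ✗ (fails at j=4)
  i=5: ✗ (fails at j=5)
Positions where it holds: {} → 0.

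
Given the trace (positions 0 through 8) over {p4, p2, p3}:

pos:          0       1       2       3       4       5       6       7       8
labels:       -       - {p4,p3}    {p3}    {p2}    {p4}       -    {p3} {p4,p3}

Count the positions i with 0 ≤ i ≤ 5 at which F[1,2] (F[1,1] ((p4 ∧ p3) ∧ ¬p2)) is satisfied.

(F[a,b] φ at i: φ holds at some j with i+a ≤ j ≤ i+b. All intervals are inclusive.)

2

Evaluate at each i in [0,5]:
  i=0: ✓ (witness j=1)
  i=1: ✗ (none in [2,3])
  i=2: ✗ (none in [3,4])
  i=3: ✗ (none in [4,5])
  i=4: ✗ (none in [5,6])
  i=5: ✓ (witness j=7)
Positions where it holds: {0, 5} → 2.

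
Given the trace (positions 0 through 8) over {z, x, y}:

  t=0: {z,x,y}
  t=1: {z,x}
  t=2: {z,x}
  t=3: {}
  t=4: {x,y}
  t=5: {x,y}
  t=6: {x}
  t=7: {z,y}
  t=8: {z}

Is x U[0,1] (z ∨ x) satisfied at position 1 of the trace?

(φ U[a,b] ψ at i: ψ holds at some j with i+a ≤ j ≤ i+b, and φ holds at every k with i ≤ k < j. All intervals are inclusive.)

Need some j in [1,2] with (z ∨ x), and x at every k in [1,j-1].
  j=1: (z ∨ x) holds; no prefix to check → satisfied.

True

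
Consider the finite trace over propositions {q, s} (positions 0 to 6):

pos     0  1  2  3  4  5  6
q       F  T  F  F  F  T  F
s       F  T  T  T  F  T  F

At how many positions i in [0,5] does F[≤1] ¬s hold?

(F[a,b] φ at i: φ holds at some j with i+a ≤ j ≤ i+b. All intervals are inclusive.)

4

Evaluate at each i in [0,5]:
  i=0: ✓ (witness j=0)
  i=1: ✗ (none in [1,2])
  i=2: ✗ (none in [2,3])
  i=3: ✓ (witness j=4)
  i=4: ✓ (witness j=4)
  i=5: ✓ (witness j=6)
Positions where it holds: {0, 3, 4, 5} → 4.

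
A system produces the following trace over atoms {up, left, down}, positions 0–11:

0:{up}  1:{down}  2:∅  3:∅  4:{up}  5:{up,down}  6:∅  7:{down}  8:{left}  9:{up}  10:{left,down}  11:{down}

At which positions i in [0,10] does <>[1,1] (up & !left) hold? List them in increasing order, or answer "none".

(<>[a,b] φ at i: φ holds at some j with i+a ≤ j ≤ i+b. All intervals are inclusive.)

3, 4, 8

Evaluate at each i in [0,10]:
  i=0: ✗ (none in [1,1])
  i=1: ✗ (none in [2,2])
  i=2: ✗ (none in [3,3])
  i=3: ✓ (witness j=4)
  i=4: ✓ (witness j=5)
  i=5: ✗ (none in [6,6])
  i=6: ✗ (none in [7,7])
  i=7: ✗ (none in [8,8])
  i=8: ✓ (witness j=9)
  i=9: ✗ (none in [10,10])
  i=10: ✗ (none in [11,11])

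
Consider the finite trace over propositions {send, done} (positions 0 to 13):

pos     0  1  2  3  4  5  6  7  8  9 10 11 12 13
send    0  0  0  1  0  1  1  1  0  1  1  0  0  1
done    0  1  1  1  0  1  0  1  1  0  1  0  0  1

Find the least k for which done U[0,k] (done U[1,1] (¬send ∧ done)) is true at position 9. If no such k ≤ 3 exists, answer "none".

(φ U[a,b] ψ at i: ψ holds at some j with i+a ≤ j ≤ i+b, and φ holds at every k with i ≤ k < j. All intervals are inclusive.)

Need earliest j ≥ 9 with (done U[1,1] (¬send ∧ done)), and done at every k in [9,j-1].
  j=9: rhs fails.
  j=10: rhs fails.
  j=11: rhs fails.
  j=12: rhs fails.
No witness within the range → none.

none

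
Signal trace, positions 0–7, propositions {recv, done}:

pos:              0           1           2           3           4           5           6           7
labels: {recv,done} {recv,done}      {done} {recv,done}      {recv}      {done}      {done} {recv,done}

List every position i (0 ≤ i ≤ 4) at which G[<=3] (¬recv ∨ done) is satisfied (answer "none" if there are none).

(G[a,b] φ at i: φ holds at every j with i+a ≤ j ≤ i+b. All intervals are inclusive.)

0

Evaluate at each i in [0,4]:
  i=0: ✓ (all of [0,3])
  i=1: ✗ (fails at j=4)
  i=2: ✗ (fails at j=4)
  i=3: ✗ (fails at j=4)
  i=4: ✗ (fails at j=4)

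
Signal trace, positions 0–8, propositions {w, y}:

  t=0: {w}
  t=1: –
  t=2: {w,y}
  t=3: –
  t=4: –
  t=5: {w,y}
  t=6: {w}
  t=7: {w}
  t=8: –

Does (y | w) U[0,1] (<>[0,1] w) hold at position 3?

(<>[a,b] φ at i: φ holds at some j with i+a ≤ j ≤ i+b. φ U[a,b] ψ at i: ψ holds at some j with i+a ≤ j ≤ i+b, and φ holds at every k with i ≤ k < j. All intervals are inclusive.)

Need some j in [3,4] with <>[0,1] w, and (y | w) at every k in [3,j-1].
  j=3: <>[0,1] w — fails (none in [3,4]).
  j=4: <>[0,1] w holds, but (y | w) fails at k=3 → not this j.
No j in the window works → until fails.

False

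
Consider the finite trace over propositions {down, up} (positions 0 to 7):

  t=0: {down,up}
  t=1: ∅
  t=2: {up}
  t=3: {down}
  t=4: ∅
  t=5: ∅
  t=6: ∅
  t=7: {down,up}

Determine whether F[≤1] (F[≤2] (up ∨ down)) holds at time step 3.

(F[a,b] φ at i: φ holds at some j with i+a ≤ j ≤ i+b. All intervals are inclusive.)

Check F[≤2] (up ∨ down) at each j in [3,4]:
  j=3: holds (witness at 3)
  j=4: fails (none in [4,6])
Found at j=3 → formula holds.

True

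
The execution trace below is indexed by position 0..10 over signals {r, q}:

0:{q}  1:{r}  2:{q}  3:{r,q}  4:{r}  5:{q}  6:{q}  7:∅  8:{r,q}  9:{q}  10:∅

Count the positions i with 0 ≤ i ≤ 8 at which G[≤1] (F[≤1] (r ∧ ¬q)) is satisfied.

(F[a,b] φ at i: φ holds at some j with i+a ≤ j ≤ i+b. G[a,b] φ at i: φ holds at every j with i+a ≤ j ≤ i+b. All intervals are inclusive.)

Evaluate at each i in [0,8]:
  i=0: ✓ (all of [0,1])
  i=1: ✗ (fails at j=2)
  i=2: ✗ (fails at j=2)
  i=3: ✓ (all of [3,4])
  i=4: ✗ (fails at j=5)
  i=5: ✗ (fails at j=5)
  i=6: ✗ (fails at j=6)
  i=7: ✗ (fails at j=7)
  i=8: ✗ (fails at j=8)
Positions where it holds: {0, 3} → 2.

2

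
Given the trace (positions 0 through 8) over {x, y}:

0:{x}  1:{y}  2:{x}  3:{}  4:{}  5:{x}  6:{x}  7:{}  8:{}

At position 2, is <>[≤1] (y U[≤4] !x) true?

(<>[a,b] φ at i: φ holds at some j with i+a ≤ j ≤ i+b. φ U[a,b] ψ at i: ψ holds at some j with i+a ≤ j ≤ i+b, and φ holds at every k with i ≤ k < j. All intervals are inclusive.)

Yes

Check (y U[≤4] !x) at each j in [2,3]:
  j=2: fails
  j=3: holds
Found at j=3 → formula holds.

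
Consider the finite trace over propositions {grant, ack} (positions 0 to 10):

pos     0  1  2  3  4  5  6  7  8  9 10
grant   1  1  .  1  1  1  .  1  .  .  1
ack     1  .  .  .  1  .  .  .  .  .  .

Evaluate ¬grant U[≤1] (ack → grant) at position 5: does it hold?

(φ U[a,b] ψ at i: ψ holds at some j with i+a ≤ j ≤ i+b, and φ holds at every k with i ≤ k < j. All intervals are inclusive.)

Yes

Need some j in [5,6] with (ack → grant), and ¬grant at every k in [5,j-1].
  j=5: (ack → grant) holds; no prefix to check → satisfied.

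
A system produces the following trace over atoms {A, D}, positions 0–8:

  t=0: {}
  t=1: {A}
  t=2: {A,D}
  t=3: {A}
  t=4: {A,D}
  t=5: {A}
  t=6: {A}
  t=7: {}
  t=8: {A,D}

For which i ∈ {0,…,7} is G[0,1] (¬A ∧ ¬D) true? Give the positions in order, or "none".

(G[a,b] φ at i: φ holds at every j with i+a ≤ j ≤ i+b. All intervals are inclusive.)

Evaluate at each i in [0,7]:
  i=0: ✗ (fails at j=1)
  i=1: ✗ (fails at j=1)
  i=2: ✗ (fails at j=2)
  i=3: ✗ (fails at j=3)
  i=4: ✗ (fails at j=4)
  i=5: ✗ (fails at j=5)
  i=6: ✗ (fails at j=6)
  i=7: ✗ (fails at j=8)

none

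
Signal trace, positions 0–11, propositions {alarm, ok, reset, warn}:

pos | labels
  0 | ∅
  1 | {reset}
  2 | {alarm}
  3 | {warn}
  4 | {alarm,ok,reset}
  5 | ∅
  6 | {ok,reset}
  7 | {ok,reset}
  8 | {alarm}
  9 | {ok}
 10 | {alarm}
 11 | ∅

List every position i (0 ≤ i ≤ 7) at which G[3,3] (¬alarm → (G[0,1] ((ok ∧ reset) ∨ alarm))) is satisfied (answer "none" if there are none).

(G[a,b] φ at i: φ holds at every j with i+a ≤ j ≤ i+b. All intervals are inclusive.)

1, 3, 4, 5, 7

Evaluate at each i in [0,7]:
  i=0: ✗ (fails at j=3)
  i=1: ✓ (all of [4,4])
  i=2: ✗ (fails at j=5)
  i=3: ✓ (all of [6,6])
  i=4: ✓ (all of [7,7])
  i=5: ✓ (all of [8,8])
  i=6: ✗ (fails at j=9)
  i=7: ✓ (all of [10,10])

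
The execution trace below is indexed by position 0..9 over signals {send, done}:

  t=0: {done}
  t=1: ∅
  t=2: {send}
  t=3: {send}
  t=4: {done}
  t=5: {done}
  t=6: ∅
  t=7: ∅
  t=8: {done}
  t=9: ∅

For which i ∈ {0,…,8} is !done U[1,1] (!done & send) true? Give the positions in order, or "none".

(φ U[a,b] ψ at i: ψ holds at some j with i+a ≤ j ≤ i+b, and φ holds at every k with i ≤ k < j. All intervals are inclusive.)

Evaluate at each i in [0,8]:
  i=0: ✗ (no rhs in [1,1])
  i=1: ✓ (rhs at j=2; lhs holds on [1,1])
  i=2: ✓ (rhs at j=3; lhs holds on [2,2])
  i=3: ✗ (no rhs in [4,4])
  i=4: ✗ (no rhs in [5,5])
  i=5: ✗ (no rhs in [6,6])
  i=6: ✗ (no rhs in [7,7])
  i=7: ✗ (no rhs in [8,8])
  i=8: ✗ (no rhs in [9,9])

1, 2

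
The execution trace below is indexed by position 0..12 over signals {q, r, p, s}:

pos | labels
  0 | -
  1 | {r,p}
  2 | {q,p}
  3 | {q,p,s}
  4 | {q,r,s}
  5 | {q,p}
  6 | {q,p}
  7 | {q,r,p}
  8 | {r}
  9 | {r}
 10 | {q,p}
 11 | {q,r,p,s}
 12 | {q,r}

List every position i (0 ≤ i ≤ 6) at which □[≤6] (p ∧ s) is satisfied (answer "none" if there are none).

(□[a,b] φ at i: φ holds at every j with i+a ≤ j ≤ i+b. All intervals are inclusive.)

Evaluate at each i in [0,6]:
  i=0: ✗ (fails at j=0)
  i=1: ✗ (fails at j=1)
  i=2: ✗ (fails at j=2)
  i=3: ✗ (fails at j=4)
  i=4: ✗ (fails at j=4)
  i=5: ✗ (fails at j=5)
  i=6: ✗ (fails at j=6)

none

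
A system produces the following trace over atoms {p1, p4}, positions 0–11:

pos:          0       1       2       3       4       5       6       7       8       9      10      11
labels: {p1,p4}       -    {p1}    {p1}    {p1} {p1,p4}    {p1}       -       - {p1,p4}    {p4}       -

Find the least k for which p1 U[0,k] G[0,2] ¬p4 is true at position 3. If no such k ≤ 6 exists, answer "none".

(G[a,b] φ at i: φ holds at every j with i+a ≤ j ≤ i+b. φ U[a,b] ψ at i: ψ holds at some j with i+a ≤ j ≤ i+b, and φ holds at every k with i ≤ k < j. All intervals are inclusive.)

3

Need earliest j ≥ 3 with G[0,2] ¬p4, and p1 at every k in [3,j-1].
  j=3: rhs fails.
  j=4: rhs fails.
  j=5: rhs fails.
  j=6: rhs holds; lhs holds on [3,5]. k = 3.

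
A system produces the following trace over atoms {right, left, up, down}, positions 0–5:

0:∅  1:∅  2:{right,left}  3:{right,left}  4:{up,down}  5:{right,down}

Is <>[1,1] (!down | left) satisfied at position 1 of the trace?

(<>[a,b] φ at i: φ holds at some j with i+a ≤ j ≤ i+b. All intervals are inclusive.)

Check (!down | left) at each j in [2,2]:
  j=2: true
Found at j=2 → formula holds.

Holds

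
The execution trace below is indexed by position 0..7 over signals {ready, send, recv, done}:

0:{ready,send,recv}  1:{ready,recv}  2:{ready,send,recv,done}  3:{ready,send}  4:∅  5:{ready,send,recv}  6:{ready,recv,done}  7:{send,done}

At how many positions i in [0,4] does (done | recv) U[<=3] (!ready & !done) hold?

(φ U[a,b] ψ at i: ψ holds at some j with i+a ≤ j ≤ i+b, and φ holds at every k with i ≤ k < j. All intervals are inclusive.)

1

Evaluate at each i in [0,4]:
  i=0: ✗ (no rhs in [0,3])
  i=1: ✗ (lhs fails at k=3 before rhs at j=4)
  i=2: ✗ (lhs fails at k=3 before rhs at j=4)
  i=3: ✗ (lhs fails at k=3 before rhs at j=4)
  i=4: ✓ (rhs at j=4)
Positions where it holds: {4} → 1.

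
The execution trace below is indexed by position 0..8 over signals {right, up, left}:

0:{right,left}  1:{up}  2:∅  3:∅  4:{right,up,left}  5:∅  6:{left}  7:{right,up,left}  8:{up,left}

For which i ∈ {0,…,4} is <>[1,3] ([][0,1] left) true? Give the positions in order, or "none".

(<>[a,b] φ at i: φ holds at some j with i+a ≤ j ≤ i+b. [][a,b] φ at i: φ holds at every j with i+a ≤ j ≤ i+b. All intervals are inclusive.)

Evaluate at each i in [0,4]:
  i=0: ✗ (none in [1,3])
  i=1: ✗ (none in [2,4])
  i=2: ✗ (none in [3,5])
  i=3: ✓ (witness j=6)
  i=4: ✓ (witness j=6)

3, 4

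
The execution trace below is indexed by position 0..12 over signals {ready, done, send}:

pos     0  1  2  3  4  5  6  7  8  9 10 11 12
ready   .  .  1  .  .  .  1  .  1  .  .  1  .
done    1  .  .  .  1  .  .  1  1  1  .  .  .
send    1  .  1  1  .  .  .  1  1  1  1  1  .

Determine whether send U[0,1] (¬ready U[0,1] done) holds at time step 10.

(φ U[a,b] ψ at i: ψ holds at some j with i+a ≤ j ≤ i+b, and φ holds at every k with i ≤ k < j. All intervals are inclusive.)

Need some j in [10,11] with (¬ready U[0,1] done), and send at every k in [10,j-1].
  j=10: (¬ready U[0,1] done) — fails.
  j=11: (¬ready U[0,1] done) — fails.
No j in the window works → until fails.

False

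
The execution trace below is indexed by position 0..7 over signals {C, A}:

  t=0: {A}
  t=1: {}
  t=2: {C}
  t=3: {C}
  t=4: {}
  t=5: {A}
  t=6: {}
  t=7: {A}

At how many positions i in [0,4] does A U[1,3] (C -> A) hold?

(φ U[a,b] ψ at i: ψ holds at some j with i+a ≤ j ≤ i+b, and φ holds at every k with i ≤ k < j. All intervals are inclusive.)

1

Evaluate at each i in [0,4]:
  i=0: ✓ (rhs at j=1; lhs holds on [0,0])
  i=1: ✗ (lhs fails at k=1 before rhs at j=4)
  i=2: ✗ (lhs fails at k=2 before rhs at j=4)
  i=3: ✗ (lhs fails at k=3 before rhs at j=4)
  i=4: ✗ (lhs fails at k=4 before rhs at j=5)
Positions where it holds: {0} → 1.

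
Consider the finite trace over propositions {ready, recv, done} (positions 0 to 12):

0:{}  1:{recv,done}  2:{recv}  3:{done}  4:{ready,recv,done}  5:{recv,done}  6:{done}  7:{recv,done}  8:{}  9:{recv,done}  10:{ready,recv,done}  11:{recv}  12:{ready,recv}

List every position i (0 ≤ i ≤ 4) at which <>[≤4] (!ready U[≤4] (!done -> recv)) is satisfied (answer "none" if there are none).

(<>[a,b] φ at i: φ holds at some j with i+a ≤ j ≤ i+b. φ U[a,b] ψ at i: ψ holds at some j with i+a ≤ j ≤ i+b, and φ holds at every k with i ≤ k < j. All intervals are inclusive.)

0, 1, 2, 3, 4

Evaluate at each i in [0,4]:
  i=0: ✓ (witness j=0)
  i=1: ✓ (witness j=1)
  i=2: ✓ (witness j=2)
  i=3: ✓ (witness j=3)
  i=4: ✓ (witness j=4)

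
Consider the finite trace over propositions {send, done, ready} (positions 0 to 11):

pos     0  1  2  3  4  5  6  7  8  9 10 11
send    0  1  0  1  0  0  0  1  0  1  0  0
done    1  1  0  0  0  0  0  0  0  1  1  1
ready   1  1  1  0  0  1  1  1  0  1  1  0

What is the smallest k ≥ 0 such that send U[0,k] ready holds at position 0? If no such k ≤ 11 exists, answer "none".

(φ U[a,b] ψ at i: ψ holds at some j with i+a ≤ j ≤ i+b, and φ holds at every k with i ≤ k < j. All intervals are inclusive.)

0

Need earliest j ≥ 0 with ready, and send at every k in [0,j-1].
  j=0: rhs holds (empty prefix). k = 0.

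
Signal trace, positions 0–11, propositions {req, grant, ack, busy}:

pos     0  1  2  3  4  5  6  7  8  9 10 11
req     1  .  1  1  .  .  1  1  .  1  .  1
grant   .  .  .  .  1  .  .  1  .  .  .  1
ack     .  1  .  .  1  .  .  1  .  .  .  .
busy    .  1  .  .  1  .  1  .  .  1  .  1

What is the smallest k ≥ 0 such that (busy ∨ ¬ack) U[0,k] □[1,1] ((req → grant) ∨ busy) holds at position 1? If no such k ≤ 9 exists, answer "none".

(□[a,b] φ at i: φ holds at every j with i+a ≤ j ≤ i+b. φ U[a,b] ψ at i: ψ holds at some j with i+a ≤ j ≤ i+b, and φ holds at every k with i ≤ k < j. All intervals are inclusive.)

2

Need earliest j ≥ 1 with □[1,1] ((req → grant) ∨ busy), and (busy ∨ ¬ack) at every k in [1,j-1].
  j=1: rhs fails.
  j=2: rhs fails.
  j=3: rhs holds; lhs holds on [1,2]. k = 2.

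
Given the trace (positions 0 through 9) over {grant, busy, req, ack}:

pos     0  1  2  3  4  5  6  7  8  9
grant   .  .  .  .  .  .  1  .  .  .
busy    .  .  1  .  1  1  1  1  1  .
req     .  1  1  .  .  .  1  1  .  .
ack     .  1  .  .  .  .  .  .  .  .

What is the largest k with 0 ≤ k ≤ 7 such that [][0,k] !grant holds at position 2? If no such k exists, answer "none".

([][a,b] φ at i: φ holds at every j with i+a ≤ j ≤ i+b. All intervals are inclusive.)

!grant must hold from j=2 onward; find where it first fails.
  j=2: holds
  j=3: holds
  j=4: holds
  j=5: holds
  j=6: fails
Holds on [2,5], so largest k = 3.

3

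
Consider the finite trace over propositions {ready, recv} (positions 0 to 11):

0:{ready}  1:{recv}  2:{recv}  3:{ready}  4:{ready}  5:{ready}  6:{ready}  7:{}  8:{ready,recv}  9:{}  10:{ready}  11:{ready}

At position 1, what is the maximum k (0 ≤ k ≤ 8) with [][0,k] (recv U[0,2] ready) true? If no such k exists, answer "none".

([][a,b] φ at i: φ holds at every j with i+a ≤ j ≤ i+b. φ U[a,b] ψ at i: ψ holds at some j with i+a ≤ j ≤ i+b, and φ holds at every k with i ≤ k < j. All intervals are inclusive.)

(recv U[0,2] ready) must hold from j=1 onward; find where it first fails.
  j=1: holds
  j=2: holds
  j=3: holds
  j=4: holds
  j=5: holds
  j=6: holds
  j=7: fails
Holds on [1,6], so largest k = 5.

5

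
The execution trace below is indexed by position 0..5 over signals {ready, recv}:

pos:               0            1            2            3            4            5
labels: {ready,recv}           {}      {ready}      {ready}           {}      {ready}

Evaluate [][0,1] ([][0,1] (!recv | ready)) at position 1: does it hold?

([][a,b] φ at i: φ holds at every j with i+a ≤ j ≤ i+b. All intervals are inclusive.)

Holds

Check [][0,1] (!recv | ready) at every j in [1,2]:
  j=1: holds on [1,2]
  j=2: holds on [2,3]
All positions satisfy it → formula holds.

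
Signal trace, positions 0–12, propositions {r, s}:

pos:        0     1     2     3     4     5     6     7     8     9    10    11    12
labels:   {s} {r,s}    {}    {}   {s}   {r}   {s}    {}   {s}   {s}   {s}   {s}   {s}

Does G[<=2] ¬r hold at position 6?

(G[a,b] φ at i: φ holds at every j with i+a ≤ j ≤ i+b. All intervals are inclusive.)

Yes

Check ¬r at every j in [6,8]:
  j=6: true
  j=7: true
  j=8: true
All positions satisfy it → formula holds.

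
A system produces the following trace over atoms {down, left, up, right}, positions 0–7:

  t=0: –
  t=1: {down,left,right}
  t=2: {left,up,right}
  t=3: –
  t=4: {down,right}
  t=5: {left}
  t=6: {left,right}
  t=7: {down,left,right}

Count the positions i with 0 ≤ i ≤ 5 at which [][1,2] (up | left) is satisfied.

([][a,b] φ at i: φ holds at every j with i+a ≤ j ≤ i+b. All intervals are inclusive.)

3

Evaluate at each i in [0,5]:
  i=0: ✓ (all of [1,2])
  i=1: ✗ (fails at j=3)
  i=2: ✗ (fails at j=3)
  i=3: ✗ (fails at j=4)
  i=4: ✓ (all of [5,6])
  i=5: ✓ (all of [6,7])
Positions where it holds: {0, 4, 5} → 3.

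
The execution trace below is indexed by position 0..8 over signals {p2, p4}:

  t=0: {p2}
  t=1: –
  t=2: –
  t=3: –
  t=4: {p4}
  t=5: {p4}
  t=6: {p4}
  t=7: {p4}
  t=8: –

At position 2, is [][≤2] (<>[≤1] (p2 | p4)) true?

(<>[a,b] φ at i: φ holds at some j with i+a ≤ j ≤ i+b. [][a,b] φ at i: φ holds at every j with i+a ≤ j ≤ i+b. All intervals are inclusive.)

False

Check <>[≤1] (p2 | p4) at every j in [2,4]:
  j=2: fails (none in [2,3])
  j=3: holds (witness at 4)
  j=4: holds (witness at 4)
Fails at j=2 → formula fails.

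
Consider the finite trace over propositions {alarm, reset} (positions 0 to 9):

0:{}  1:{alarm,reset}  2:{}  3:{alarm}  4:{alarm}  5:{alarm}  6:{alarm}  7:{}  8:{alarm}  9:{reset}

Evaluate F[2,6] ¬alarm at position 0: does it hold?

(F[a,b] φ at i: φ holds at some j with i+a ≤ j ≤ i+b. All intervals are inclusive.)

True

Check ¬alarm at each j in [2,6]:
  j=2: true
  j=3: false
  j=4: false
  j=5: false
  j=6: false
Found at j=2 → formula holds.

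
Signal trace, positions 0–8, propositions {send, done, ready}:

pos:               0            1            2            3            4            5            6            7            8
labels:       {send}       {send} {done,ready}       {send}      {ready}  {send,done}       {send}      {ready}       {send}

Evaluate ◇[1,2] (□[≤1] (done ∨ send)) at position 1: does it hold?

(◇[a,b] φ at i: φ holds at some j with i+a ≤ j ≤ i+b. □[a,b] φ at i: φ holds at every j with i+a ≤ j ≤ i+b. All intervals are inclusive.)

True

Check □[≤1] (done ∨ send) at each j in [2,3]:
  j=2: holds on [2,3]
  j=3: fails at 4
Found at j=2 → formula holds.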